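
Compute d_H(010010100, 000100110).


XOR: 010110010
Count of 1s: 4

4


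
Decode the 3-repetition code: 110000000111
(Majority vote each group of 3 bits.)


Groups: 110, 000, 000, 111
Majority votes: 1001

1001


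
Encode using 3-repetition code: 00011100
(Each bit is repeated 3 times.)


Each bit -> 3 copies

000000000111111111000000


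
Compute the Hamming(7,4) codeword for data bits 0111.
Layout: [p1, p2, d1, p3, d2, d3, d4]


Parity bits: p1=0, p2=0, p3=1

0001111


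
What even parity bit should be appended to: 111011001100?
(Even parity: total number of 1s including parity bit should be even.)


Number of 1s in data: 7
Parity bit: 1

1


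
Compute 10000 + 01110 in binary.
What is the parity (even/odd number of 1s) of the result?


10000 = 16
01110 = 14
Sum = 30 = 11110
1s count = 4

even parity (4 ones in 11110)


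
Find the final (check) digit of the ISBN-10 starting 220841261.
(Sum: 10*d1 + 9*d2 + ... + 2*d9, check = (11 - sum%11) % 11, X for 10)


Weighted sum: 151
151 mod 11 = 8

Check digit: 3


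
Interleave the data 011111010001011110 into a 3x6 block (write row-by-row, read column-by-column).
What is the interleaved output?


Matrix:
  011111
  010001
  011110
Read columns: 000111101101101110

000111101101101110


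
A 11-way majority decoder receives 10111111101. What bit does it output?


Ones: 9 out of 11
Threshold: 6

1 (9/11 voted 1)


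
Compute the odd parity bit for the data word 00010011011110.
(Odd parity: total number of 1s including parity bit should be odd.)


Number of 1s in data: 7
Parity bit: 0

0


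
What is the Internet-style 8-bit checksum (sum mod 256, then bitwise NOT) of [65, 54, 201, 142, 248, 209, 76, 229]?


Sum = 1224 mod 256 = 200
Complement = 55

55


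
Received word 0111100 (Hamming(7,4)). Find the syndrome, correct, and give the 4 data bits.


Syndrome = 0: no error detected

Data: 1100 (no errors)


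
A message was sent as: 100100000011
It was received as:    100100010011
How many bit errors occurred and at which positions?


XOR: 000000010000

1 error(s) at position(s): 7


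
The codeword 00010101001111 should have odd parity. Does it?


Number of 1s: 7

Yes, parity is correct (7 ones)


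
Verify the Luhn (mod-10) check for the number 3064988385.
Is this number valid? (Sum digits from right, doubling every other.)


Luhn sum = 52
52 mod 10 = 2

Invalid (Luhn sum mod 10 = 2)


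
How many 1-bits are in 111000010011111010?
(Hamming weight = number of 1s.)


Counting 1s in 111000010011111010

10


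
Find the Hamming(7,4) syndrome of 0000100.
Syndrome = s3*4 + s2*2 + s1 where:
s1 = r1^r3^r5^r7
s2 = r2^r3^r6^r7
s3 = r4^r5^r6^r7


s1=1, s2=0, s3=1

Syndrome = 5 (error at position 5)


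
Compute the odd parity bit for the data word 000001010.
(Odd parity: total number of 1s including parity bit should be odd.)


Number of 1s in data: 2
Parity bit: 1

1


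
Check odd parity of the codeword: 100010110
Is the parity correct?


Number of 1s: 4

No, parity error (4 ones)


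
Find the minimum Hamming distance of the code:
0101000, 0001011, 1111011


Comparing all pairs, minimum distance: 3
Can detect 2 errors, correct 1 errors

3


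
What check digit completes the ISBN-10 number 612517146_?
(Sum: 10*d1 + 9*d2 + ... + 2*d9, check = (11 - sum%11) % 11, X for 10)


Weighted sum: 189
189 mod 11 = 2

Check digit: 9


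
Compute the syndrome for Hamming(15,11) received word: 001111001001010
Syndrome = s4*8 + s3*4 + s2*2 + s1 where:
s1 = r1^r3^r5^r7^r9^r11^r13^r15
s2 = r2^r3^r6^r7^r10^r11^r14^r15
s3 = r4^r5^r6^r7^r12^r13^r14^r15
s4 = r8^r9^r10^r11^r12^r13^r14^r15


s1=1, s2=1, s3=1, s4=1

Syndrome = 15 (error at position 15)


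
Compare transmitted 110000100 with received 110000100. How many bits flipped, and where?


XOR: 000000000

0 errors (received matches sent)


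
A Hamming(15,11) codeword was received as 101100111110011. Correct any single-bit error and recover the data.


Syndrome = 0: no error detected

Data: 10011110011 (no errors)


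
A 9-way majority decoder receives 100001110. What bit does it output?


Ones: 4 out of 9
Threshold: 5

0 (4/9 voted 1)


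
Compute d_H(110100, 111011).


XOR: 001111
Count of 1s: 4

4


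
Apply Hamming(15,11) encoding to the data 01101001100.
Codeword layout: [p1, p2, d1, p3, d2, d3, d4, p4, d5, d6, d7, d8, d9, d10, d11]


Parity bits: p1=1, p2=1, p3=0, p4=1

110011011001100


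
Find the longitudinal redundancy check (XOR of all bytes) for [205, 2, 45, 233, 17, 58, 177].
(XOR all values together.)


XOR chain: 205 ^ 2 ^ 45 ^ 233 ^ 17 ^ 58 ^ 177 = 145

145


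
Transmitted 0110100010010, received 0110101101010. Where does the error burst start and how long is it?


XOR: 0000001111000

Burst at position 6, length 4


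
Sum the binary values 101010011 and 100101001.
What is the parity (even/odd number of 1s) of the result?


101010011 = 339
100101001 = 297
Sum = 636 = 1001111100
1s count = 6

even parity (6 ones in 1001111100)


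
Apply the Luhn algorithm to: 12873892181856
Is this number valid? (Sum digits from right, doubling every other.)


Luhn sum = 70
70 mod 10 = 0

Valid (Luhn sum mod 10 = 0)


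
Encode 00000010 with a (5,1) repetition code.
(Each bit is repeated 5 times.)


Each bit -> 5 copies

0000000000000000000000000000001111100000


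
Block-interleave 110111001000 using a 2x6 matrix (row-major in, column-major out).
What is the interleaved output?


Matrix:
  110111
  001000
Read columns: 101001101010

101001101010


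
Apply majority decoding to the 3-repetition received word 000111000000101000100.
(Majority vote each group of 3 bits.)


Groups: 000, 111, 000, 000, 101, 000, 100
Majority votes: 0100100

0100100


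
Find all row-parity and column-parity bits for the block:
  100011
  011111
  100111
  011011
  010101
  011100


Row parities: 110011
Column parities: 001001

Row P: 110011, Col P: 001001, Corner: 0


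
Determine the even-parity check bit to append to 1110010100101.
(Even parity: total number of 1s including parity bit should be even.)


Number of 1s in data: 7
Parity bit: 1

1


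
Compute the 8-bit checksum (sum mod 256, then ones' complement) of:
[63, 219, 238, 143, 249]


Sum = 912 mod 256 = 144
Complement = 111

111


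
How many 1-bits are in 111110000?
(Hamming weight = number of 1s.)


Counting 1s in 111110000

5


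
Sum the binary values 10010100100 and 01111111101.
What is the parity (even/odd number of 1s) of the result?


10010100100 = 1188
01111111101 = 1021
Sum = 2209 = 100010100001
1s count = 4

even parity (4 ones in 100010100001)


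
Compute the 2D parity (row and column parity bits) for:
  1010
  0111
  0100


Row parities: 011
Column parities: 1001

Row P: 011, Col P: 1001, Corner: 0


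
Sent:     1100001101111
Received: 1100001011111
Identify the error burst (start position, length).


XOR: 0000000110000

Burst at position 7, length 2


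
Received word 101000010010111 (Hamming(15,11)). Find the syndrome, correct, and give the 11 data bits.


Syndrome = 13: error at position 13

Data: 10000010011 (corrected bit 13)


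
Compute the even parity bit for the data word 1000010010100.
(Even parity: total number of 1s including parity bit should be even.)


Number of 1s in data: 4
Parity bit: 0

0


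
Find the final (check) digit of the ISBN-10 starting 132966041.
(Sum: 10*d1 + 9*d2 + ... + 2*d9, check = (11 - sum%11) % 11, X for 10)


Weighted sum: 196
196 mod 11 = 9

Check digit: 2


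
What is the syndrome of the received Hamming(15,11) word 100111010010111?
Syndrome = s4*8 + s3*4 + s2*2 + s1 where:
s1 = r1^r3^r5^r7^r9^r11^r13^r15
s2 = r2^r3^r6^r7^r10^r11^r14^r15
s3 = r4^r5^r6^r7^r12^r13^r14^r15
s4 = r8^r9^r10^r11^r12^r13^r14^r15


s1=1, s2=0, s3=0, s4=1

Syndrome = 9 (error at position 9)


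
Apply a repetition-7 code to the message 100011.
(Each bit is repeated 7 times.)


Each bit -> 7 copies

111111100000000000000000000011111111111111


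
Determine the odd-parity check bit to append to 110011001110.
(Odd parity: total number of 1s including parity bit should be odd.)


Number of 1s in data: 7
Parity bit: 0

0


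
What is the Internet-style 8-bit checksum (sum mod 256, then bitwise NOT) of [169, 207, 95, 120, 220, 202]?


Sum = 1013 mod 256 = 245
Complement = 10

10


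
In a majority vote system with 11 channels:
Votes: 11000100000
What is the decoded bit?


Ones: 3 out of 11
Threshold: 6

0 (3/11 voted 1)


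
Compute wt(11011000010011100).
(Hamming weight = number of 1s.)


Counting 1s in 11011000010011100

8


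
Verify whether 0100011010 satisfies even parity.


Number of 1s: 4

Yes, parity is correct (4 ones)


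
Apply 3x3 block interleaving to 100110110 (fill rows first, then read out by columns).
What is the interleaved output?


Matrix:
  100
  110
  110
Read columns: 111011000

111011000


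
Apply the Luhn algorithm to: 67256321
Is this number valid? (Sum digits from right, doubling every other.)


Luhn sum = 30
30 mod 10 = 0

Valid (Luhn sum mod 10 = 0)


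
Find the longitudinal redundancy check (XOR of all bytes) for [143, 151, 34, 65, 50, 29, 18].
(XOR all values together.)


XOR chain: 143 ^ 151 ^ 34 ^ 65 ^ 50 ^ 29 ^ 18 = 70

70


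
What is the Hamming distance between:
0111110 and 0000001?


XOR: 0111111
Count of 1s: 6

6


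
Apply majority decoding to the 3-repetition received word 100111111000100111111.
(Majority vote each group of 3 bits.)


Groups: 100, 111, 111, 000, 100, 111, 111
Majority votes: 0110011

0110011


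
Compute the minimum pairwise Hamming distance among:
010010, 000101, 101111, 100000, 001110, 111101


Comparing all pairs, minimum distance: 2
Can detect 1 errors, correct 0 errors

2


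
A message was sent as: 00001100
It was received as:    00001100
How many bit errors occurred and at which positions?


XOR: 00000000

0 errors (received matches sent)


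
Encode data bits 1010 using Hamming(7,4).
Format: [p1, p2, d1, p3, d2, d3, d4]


Parity bits: p1=1, p2=0, p3=1

1011010


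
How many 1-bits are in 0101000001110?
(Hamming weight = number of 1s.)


Counting 1s in 0101000001110

5


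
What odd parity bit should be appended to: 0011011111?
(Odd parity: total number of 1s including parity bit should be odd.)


Number of 1s in data: 7
Parity bit: 0

0


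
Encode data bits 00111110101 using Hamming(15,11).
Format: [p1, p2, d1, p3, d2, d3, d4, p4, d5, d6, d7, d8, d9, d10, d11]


Parity bits: p1=1, p2=1, p3=0, p4=1

110001111110101


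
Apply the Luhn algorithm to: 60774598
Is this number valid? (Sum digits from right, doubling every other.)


Luhn sum = 45
45 mod 10 = 5

Invalid (Luhn sum mod 10 = 5)


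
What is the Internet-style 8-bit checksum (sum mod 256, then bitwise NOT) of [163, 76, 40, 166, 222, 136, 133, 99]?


Sum = 1035 mod 256 = 11
Complement = 244

244


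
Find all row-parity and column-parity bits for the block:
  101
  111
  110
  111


Row parities: 0101
Column parities: 011

Row P: 0101, Col P: 011, Corner: 0


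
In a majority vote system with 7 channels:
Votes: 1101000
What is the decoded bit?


Ones: 3 out of 7
Threshold: 4

0 (3/7 voted 1)


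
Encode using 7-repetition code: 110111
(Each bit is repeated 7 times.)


Each bit -> 7 copies

111111111111110000000111111111111111111111


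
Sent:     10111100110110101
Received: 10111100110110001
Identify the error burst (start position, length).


XOR: 00000000000000100

Burst at position 14, length 1


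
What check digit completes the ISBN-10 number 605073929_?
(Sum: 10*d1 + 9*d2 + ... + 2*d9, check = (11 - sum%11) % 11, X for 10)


Weighted sum: 217
217 mod 11 = 8

Check digit: 3


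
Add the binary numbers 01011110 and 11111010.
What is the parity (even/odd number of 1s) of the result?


01011110 = 94
11111010 = 250
Sum = 344 = 101011000
1s count = 4

even parity (4 ones in 101011000)


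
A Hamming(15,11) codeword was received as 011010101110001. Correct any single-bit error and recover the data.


Syndrome = 4: error at position 4

Data: 11011110001 (corrected bit 4)


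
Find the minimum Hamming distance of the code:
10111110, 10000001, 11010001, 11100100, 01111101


Comparing all pairs, minimum distance: 2
Can detect 1 errors, correct 0 errors

2


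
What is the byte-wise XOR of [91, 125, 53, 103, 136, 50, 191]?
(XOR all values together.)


XOR chain: 91 ^ 125 ^ 53 ^ 103 ^ 136 ^ 50 ^ 191 = 113

113


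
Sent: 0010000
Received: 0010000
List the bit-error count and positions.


XOR: 0000000

0 errors (received matches sent)


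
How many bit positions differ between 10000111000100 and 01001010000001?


XOR: 11001101000101
Count of 1s: 7

7


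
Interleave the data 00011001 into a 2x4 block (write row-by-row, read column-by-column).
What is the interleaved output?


Matrix:
  0001
  1001
Read columns: 01000011

01000011


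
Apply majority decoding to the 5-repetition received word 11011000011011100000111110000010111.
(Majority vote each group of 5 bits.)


Groups: 11011, 00001, 10111, 00000, 11111, 00000, 10111
Majority votes: 1010101

1010101


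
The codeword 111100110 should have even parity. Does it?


Number of 1s: 6

Yes, parity is correct (6 ones)


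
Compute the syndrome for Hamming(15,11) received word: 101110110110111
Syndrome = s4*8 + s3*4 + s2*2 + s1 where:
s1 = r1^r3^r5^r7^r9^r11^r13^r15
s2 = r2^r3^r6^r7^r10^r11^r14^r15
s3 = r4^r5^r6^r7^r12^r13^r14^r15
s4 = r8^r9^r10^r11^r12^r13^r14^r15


s1=1, s2=0, s3=0, s4=0

Syndrome = 1 (error at position 1)


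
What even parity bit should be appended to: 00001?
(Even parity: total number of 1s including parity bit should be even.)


Number of 1s in data: 1
Parity bit: 1

1


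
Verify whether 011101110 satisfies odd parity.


Number of 1s: 6

No, parity error (6 ones)


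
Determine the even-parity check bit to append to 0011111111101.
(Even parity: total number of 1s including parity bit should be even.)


Number of 1s in data: 10
Parity bit: 0

0


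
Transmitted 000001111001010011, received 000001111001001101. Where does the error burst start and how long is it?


XOR: 000000000000011110

Burst at position 13, length 4


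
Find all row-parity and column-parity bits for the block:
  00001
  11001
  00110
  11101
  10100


Row parities: 11000
Column parities: 10111

Row P: 11000, Col P: 10111, Corner: 0


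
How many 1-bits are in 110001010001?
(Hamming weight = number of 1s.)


Counting 1s in 110001010001

5


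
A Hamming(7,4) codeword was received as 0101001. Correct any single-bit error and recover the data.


Syndrome = 1: error at position 1

Data: 0001 (corrected bit 1)


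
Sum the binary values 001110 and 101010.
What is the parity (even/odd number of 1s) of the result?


001110 = 14
101010 = 42
Sum = 56 = 111000
1s count = 3

odd parity (3 ones in 111000)


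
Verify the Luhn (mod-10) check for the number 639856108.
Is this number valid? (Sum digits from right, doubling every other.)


Luhn sum = 45
45 mod 10 = 5

Invalid (Luhn sum mod 10 = 5)


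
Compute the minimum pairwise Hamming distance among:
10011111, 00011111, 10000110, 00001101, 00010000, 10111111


Comparing all pairs, minimum distance: 1
Can detect 0 errors, correct 0 errors

1


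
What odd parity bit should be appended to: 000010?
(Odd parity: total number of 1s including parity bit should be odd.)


Number of 1s in data: 1
Parity bit: 0

0


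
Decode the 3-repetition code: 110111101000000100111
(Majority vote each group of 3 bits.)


Groups: 110, 111, 101, 000, 000, 100, 111
Majority votes: 1110001

1110001


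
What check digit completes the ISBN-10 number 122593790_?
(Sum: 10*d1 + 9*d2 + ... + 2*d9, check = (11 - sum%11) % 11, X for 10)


Weighted sum: 203
203 mod 11 = 5

Check digit: 6


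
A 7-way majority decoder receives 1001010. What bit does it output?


Ones: 3 out of 7
Threshold: 4

0 (3/7 voted 1)


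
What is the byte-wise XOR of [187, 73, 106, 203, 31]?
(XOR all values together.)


XOR chain: 187 ^ 73 ^ 106 ^ 203 ^ 31 = 76

76


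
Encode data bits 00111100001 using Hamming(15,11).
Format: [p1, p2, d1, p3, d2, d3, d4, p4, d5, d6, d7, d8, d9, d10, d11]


Parity bits: p1=1, p2=0, p3=1, p4=1

100101111100001


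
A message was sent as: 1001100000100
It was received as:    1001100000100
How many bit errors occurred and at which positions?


XOR: 0000000000000

0 errors (received matches sent)


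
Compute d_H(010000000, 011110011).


XOR: 001110011
Count of 1s: 5

5


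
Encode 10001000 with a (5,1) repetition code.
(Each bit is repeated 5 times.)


Each bit -> 5 copies

1111100000000000000011111000000000000000


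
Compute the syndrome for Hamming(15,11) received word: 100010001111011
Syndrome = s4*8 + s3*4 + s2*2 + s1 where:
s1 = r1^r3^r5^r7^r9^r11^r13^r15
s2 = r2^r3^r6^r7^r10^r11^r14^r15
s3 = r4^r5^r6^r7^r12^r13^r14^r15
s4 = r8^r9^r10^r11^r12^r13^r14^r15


s1=1, s2=0, s3=0, s4=0

Syndrome = 1 (error at position 1)


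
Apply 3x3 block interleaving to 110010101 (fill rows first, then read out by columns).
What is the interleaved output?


Matrix:
  110
  010
  101
Read columns: 101110001

101110001


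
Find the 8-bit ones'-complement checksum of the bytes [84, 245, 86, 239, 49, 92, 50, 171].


Sum = 1016 mod 256 = 248
Complement = 7

7


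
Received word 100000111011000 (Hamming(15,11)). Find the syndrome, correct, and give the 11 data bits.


Syndrome = 0: no error detected

Data: 00011011000 (no errors)


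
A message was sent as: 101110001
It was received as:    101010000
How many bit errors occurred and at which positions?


XOR: 000100001

2 error(s) at position(s): 3, 8


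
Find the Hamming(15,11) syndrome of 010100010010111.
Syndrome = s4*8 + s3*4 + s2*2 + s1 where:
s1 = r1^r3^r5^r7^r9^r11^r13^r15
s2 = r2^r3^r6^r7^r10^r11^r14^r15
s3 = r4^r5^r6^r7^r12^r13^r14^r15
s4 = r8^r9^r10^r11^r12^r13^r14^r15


s1=1, s2=0, s3=0, s4=1

Syndrome = 9 (error at position 9)


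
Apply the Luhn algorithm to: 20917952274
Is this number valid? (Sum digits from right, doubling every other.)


Luhn sum = 49
49 mod 10 = 9

Invalid (Luhn sum mod 10 = 9)


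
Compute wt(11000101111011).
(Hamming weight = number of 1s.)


Counting 1s in 11000101111011

9


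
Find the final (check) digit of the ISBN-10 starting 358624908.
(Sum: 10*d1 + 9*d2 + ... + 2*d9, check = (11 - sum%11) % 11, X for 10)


Weighted sum: 265
265 mod 11 = 1

Check digit: X


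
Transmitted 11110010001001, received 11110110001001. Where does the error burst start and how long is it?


XOR: 00000100000000

Burst at position 5, length 1


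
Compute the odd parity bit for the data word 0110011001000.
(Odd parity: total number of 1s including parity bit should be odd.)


Number of 1s in data: 5
Parity bit: 0

0


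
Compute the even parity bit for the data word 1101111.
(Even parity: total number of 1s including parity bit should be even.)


Number of 1s in data: 6
Parity bit: 0

0


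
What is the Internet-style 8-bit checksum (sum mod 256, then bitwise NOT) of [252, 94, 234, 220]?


Sum = 800 mod 256 = 32
Complement = 223

223


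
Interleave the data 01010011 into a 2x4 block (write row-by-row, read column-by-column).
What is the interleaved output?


Matrix:
  0101
  0011
Read columns: 00100111

00100111


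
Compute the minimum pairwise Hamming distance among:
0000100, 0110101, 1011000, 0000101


Comparing all pairs, minimum distance: 1
Can detect 0 errors, correct 0 errors

1


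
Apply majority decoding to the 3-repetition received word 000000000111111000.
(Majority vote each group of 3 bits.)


Groups: 000, 000, 000, 111, 111, 000
Majority votes: 000110

000110


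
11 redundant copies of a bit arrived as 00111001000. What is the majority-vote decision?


Ones: 4 out of 11
Threshold: 6

0 (4/11 voted 1)


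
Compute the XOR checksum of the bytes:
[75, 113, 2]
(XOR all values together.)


XOR chain: 75 ^ 113 ^ 2 = 56

56


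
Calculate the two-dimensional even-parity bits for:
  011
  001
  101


Row parities: 010
Column parities: 111

Row P: 010, Col P: 111, Corner: 1


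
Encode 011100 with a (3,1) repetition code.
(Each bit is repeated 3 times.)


Each bit -> 3 copies

000111111111000000


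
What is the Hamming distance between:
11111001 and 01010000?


XOR: 10101001
Count of 1s: 4

4


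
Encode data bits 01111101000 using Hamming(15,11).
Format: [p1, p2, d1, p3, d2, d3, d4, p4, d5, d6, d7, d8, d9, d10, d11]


Parity bits: p1=1, p2=1, p3=0, p4=1

110011111101000


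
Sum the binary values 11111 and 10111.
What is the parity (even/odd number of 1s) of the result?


11111 = 31
10111 = 23
Sum = 54 = 110110
1s count = 4

even parity (4 ones in 110110)


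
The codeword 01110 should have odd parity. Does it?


Number of 1s: 3

Yes, parity is correct (3 ones)


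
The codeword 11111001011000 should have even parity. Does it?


Number of 1s: 8

Yes, parity is correct (8 ones)


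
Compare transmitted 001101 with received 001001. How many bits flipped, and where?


XOR: 000100

1 error(s) at position(s): 3


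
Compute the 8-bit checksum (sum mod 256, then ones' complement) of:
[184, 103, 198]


Sum = 485 mod 256 = 229
Complement = 26

26


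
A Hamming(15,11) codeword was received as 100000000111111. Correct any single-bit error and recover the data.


Syndrome = 0: no error detected

Data: 00000111111 (no errors)


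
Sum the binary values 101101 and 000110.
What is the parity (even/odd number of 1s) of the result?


101101 = 45
000110 = 6
Sum = 51 = 110011
1s count = 4

even parity (4 ones in 110011)


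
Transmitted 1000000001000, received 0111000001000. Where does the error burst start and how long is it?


XOR: 1111000000000

Burst at position 0, length 4


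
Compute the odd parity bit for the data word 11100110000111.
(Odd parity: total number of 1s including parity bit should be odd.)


Number of 1s in data: 8
Parity bit: 1

1


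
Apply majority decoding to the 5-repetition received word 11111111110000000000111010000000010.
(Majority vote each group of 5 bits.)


Groups: 11111, 11111, 00000, 00000, 11101, 00000, 00010
Majority votes: 1100100

1100100


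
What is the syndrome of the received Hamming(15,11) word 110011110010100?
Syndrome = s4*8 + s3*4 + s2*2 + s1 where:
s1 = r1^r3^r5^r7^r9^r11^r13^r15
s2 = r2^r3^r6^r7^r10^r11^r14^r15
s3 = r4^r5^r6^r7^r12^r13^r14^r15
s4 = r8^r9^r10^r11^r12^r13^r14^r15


s1=1, s2=0, s3=0, s4=1

Syndrome = 9 (error at position 9)


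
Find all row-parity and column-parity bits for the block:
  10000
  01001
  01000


Row parities: 101
Column parities: 10001

Row P: 101, Col P: 10001, Corner: 0


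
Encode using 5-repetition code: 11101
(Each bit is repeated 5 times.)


Each bit -> 5 copies

1111111111111110000011111


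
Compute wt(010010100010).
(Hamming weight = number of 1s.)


Counting 1s in 010010100010

4


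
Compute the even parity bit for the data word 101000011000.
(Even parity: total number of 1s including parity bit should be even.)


Number of 1s in data: 4
Parity bit: 0

0


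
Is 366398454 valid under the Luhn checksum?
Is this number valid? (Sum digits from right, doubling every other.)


Luhn sum = 43
43 mod 10 = 3

Invalid (Luhn sum mod 10 = 3)


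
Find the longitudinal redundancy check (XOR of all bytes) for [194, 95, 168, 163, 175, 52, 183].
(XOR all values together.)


XOR chain: 194 ^ 95 ^ 168 ^ 163 ^ 175 ^ 52 ^ 183 = 186

186


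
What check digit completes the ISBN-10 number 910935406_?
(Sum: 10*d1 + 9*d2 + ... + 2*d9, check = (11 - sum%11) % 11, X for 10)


Weighted sum: 233
233 mod 11 = 2

Check digit: 9


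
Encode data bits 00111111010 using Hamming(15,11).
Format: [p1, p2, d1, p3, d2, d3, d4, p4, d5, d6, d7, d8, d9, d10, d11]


Parity bits: p1=1, p2=1, p3=0, p4=1

110001111111010


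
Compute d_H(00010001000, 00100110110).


XOR: 00110111110
Count of 1s: 7

7


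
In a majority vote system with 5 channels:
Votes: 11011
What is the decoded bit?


Ones: 4 out of 5
Threshold: 3

1 (4/5 voted 1)


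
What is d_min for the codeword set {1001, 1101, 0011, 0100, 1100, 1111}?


Comparing all pairs, minimum distance: 1
Can detect 0 errors, correct 0 errors

1


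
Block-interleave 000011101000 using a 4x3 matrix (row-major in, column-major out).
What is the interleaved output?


Matrix:
  000
  011
  101
  000
Read columns: 001001000110

001001000110


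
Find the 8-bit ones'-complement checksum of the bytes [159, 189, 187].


Sum = 535 mod 256 = 23
Complement = 232

232


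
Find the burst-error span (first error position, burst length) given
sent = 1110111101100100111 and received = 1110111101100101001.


XOR: 0000000000000001110

Burst at position 15, length 3


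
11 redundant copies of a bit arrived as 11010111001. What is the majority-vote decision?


Ones: 7 out of 11
Threshold: 6

1 (7/11 voted 1)


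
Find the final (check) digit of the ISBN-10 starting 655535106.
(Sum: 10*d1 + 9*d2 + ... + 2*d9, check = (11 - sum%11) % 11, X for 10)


Weighted sum: 239
239 mod 11 = 8

Check digit: 3


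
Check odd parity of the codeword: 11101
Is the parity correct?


Number of 1s: 4

No, parity error (4 ones)


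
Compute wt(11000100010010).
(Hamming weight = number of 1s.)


Counting 1s in 11000100010010

5


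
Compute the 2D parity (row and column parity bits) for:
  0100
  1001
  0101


Row parities: 100
Column parities: 1000

Row P: 100, Col P: 1000, Corner: 1


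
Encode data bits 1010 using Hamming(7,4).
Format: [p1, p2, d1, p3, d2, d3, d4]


Parity bits: p1=1, p2=0, p3=1

1011010


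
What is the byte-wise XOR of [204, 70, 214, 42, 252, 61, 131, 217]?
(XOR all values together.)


XOR chain: 204 ^ 70 ^ 214 ^ 42 ^ 252 ^ 61 ^ 131 ^ 217 = 237

237


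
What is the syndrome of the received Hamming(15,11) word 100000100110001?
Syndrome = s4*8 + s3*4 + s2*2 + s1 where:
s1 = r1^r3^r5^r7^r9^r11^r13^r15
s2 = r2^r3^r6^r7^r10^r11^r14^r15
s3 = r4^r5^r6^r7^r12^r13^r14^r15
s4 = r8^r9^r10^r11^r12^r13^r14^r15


s1=0, s2=0, s3=0, s4=1

Syndrome = 8 (error at position 8)


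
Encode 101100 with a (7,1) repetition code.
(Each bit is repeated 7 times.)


Each bit -> 7 copies

111111100000001111111111111100000000000000


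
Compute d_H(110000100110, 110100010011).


XOR: 000100110101
Count of 1s: 5

5


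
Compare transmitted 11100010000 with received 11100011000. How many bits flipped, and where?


XOR: 00000001000

1 error(s) at position(s): 7


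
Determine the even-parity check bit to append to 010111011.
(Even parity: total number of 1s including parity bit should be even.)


Number of 1s in data: 6
Parity bit: 0

0


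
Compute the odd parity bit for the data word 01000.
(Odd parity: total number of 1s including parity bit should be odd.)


Number of 1s in data: 1
Parity bit: 0

0


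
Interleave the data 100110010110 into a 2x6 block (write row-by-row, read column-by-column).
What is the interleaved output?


Matrix:
  100110
  010110
Read columns: 100100111100

100100111100


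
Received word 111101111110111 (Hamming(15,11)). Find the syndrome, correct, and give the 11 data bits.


Syndrome = 9: error at position 9

Data: 10110110111 (corrected bit 9)


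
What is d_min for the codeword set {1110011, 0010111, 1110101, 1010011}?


Comparing all pairs, minimum distance: 1
Can detect 0 errors, correct 0 errors

1


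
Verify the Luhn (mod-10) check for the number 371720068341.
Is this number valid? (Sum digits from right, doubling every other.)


Luhn sum = 51
51 mod 10 = 1

Invalid (Luhn sum mod 10 = 1)


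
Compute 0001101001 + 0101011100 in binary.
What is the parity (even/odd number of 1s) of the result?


0001101001 = 105
0101011100 = 348
Sum = 453 = 111000101
1s count = 5

odd parity (5 ones in 111000101)


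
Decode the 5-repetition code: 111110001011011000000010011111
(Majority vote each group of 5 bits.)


Groups: 11111, 00010, 11011, 00000, 00100, 11111
Majority votes: 101001

101001


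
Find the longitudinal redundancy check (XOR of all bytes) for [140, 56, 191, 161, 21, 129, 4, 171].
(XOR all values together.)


XOR chain: 140 ^ 56 ^ 191 ^ 161 ^ 21 ^ 129 ^ 4 ^ 171 = 145

145


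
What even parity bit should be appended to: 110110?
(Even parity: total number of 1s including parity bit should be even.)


Number of 1s in data: 4
Parity bit: 0

0


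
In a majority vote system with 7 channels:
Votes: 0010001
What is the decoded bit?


Ones: 2 out of 7
Threshold: 4

0 (2/7 voted 1)


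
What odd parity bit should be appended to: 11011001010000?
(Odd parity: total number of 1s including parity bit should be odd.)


Number of 1s in data: 6
Parity bit: 1

1


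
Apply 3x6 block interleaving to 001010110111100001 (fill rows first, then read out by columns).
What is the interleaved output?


Matrix:
  001010
  110111
  100001
Read columns: 011010100010110011

011010100010110011


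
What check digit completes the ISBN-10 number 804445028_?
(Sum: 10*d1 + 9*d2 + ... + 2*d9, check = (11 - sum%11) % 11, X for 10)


Weighted sum: 211
211 mod 11 = 2

Check digit: 9


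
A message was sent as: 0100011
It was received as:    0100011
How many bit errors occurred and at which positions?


XOR: 0000000

0 errors (received matches sent)


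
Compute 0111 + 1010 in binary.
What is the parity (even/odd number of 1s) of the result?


0111 = 7
1010 = 10
Sum = 17 = 10001
1s count = 2

even parity (2 ones in 10001)


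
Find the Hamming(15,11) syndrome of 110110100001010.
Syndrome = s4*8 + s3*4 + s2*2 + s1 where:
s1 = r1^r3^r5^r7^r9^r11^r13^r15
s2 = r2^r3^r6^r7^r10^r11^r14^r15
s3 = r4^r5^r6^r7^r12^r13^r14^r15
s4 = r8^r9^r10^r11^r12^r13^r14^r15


s1=1, s2=1, s3=1, s4=0

Syndrome = 7 (error at position 7)


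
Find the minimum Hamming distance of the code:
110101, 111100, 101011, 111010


Comparing all pairs, minimum distance: 2
Can detect 1 errors, correct 0 errors

2


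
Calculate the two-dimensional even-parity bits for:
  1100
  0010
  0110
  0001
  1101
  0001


Row parities: 010111
Column parities: 0101

Row P: 010111, Col P: 0101, Corner: 0


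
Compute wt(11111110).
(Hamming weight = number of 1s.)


Counting 1s in 11111110

7


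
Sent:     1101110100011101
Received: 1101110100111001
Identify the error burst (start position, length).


XOR: 0000000000100100

Burst at position 10, length 4


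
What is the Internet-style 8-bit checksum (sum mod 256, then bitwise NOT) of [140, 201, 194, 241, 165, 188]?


Sum = 1129 mod 256 = 105
Complement = 150

150


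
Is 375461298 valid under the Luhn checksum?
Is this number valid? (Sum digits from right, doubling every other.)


Luhn sum = 48
48 mod 10 = 8

Invalid (Luhn sum mod 10 = 8)


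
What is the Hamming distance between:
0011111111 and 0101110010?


XOR: 0110001101
Count of 1s: 5

5


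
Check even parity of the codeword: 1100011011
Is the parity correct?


Number of 1s: 6

Yes, parity is correct (6 ones)


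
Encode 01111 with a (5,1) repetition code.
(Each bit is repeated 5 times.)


Each bit -> 5 copies

0000011111111111111111111


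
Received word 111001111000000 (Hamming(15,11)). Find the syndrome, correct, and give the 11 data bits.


Syndrome = 0: no error detected

Data: 10111000000 (no errors)


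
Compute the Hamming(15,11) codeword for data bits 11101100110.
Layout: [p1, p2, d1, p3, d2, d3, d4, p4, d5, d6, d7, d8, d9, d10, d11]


Parity bits: p1=0, p2=0, p3=0, p4=0

001011001100110


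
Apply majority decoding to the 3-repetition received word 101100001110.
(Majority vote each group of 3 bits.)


Groups: 101, 100, 001, 110
Majority votes: 1001

1001


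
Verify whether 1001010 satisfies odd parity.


Number of 1s: 3

Yes, parity is correct (3 ones)


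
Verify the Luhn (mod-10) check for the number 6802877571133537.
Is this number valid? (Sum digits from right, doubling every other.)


Luhn sum = 72
72 mod 10 = 2

Invalid (Luhn sum mod 10 = 2)


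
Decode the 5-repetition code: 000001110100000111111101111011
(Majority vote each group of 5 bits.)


Groups: 00000, 11101, 00000, 11111, 11011, 11011
Majority votes: 010111

010111


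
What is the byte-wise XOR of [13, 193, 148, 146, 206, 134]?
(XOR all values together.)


XOR chain: 13 ^ 193 ^ 148 ^ 146 ^ 206 ^ 134 = 130

130


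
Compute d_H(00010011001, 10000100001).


XOR: 10010111000
Count of 1s: 5

5


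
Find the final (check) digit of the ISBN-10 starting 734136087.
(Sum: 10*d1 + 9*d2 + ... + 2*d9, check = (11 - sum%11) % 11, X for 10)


Weighted sum: 222
222 mod 11 = 2

Check digit: 9


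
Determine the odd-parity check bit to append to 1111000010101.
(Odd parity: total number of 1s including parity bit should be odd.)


Number of 1s in data: 7
Parity bit: 0

0


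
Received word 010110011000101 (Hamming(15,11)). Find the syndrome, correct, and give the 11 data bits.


Syndrome = 0: no error detected

Data: 01001000101 (no errors)


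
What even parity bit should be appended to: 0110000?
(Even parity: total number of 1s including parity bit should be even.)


Number of 1s in data: 2
Parity bit: 0

0


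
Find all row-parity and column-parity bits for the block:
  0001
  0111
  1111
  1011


Row parities: 1101
Column parities: 0010

Row P: 1101, Col P: 0010, Corner: 1


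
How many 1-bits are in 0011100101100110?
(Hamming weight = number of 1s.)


Counting 1s in 0011100101100110

8


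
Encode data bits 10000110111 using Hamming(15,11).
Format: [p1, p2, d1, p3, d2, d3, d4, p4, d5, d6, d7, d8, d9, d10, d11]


Parity bits: p1=0, p2=1, p3=1, p4=1

011100010110111


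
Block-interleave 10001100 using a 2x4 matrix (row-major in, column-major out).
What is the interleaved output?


Matrix:
  1000
  1100
Read columns: 11010000

11010000


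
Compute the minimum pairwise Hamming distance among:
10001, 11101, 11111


Comparing all pairs, minimum distance: 1
Can detect 0 errors, correct 0 errors

1


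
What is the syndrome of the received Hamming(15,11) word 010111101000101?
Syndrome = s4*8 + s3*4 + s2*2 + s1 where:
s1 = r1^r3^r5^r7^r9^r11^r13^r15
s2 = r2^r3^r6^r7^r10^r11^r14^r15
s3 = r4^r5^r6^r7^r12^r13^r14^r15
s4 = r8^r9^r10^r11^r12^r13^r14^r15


s1=1, s2=0, s3=0, s4=1

Syndrome = 9 (error at position 9)


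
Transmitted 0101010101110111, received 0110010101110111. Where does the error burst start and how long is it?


XOR: 0011000000000000

Burst at position 2, length 2


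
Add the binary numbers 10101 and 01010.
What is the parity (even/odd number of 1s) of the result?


10101 = 21
01010 = 10
Sum = 31 = 11111
1s count = 5

odd parity (5 ones in 11111)


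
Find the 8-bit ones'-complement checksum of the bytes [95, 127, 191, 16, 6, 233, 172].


Sum = 840 mod 256 = 72
Complement = 183

183


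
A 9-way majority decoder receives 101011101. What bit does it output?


Ones: 6 out of 9
Threshold: 5

1 (6/9 voted 1)


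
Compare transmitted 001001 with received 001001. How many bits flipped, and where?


XOR: 000000

0 errors (received matches sent)


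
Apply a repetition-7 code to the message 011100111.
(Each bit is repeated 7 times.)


Each bit -> 7 copies

000000011111111111111111111100000000000000111111111111111111111


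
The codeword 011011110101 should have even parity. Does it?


Number of 1s: 8

Yes, parity is correct (8 ones)


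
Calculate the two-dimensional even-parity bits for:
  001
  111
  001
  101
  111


Row parities: 11101
Column parities: 101

Row P: 11101, Col P: 101, Corner: 0


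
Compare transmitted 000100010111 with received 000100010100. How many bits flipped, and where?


XOR: 000000000011

2 error(s) at position(s): 10, 11


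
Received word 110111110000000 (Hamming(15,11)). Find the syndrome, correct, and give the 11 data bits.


Syndrome = 11: error at position 11

Data: 01110010000 (corrected bit 11)


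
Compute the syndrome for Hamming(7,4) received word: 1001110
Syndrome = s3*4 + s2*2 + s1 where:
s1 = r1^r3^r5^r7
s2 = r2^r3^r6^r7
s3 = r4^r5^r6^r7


s1=0, s2=1, s3=1

Syndrome = 6 (error at position 6)


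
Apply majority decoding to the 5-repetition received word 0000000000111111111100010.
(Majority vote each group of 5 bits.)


Groups: 00000, 00000, 11111, 11111, 00010
Majority votes: 00110

00110


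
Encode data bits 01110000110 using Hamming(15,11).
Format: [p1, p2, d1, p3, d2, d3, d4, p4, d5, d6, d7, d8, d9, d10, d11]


Parity bits: p1=1, p2=1, p3=1, p4=0

110111100000110


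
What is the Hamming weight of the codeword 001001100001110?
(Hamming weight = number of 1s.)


Counting 1s in 001001100001110

6


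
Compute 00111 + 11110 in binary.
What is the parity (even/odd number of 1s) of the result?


00111 = 7
11110 = 30
Sum = 37 = 100101
1s count = 3

odd parity (3 ones in 100101)


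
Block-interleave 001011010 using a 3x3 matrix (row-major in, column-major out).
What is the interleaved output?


Matrix:
  001
  011
  010
Read columns: 000011110

000011110


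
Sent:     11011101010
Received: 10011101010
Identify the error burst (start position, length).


XOR: 01000000000

Burst at position 1, length 1


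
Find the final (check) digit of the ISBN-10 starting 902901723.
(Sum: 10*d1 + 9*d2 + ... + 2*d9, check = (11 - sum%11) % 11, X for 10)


Weighted sum: 214
214 mod 11 = 5

Check digit: 6


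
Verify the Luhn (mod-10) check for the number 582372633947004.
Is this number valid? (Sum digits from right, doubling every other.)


Luhn sum = 68
68 mod 10 = 8

Invalid (Luhn sum mod 10 = 8)


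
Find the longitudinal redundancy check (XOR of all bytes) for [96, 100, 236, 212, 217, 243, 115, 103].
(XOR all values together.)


XOR chain: 96 ^ 100 ^ 236 ^ 212 ^ 217 ^ 243 ^ 115 ^ 103 = 2

2


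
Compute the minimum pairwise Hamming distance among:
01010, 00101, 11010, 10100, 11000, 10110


Comparing all pairs, minimum distance: 1
Can detect 0 errors, correct 0 errors

1


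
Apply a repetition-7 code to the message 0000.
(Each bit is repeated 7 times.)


Each bit -> 7 copies

0000000000000000000000000000


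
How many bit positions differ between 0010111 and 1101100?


XOR: 1111011
Count of 1s: 6

6


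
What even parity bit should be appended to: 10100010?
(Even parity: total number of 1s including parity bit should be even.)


Number of 1s in data: 3
Parity bit: 1

1


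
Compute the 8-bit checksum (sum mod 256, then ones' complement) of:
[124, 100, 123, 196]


Sum = 543 mod 256 = 31
Complement = 224

224


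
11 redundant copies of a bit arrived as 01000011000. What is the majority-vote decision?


Ones: 3 out of 11
Threshold: 6

0 (3/11 voted 1)


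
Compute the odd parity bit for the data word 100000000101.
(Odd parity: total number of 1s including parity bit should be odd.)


Number of 1s in data: 3
Parity bit: 0

0


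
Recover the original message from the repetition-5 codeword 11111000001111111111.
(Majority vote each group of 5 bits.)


Groups: 11111, 00000, 11111, 11111
Majority votes: 1011

1011
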